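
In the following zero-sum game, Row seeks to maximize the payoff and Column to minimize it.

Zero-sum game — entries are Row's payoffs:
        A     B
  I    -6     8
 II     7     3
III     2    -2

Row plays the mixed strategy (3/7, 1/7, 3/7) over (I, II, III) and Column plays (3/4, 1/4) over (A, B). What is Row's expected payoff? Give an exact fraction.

Against (3/4, 1/4), each row's expected payoff is I: -5/2; II: 6; III: 1.
Taking the (3/7, 1/7, 3/7)-weighted average: (3/7)·(-5/2) + (1/7)·(6) + (3/7)·(1) = 3/14.

3/14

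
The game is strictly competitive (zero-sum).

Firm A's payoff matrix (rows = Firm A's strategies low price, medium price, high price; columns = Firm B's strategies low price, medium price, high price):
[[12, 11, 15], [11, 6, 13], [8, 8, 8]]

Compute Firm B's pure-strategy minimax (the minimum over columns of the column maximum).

The worst case (largest entry) in each column is low price: 12, medium price: 11, high price: 15.
The best (smallest) of these is 11.

11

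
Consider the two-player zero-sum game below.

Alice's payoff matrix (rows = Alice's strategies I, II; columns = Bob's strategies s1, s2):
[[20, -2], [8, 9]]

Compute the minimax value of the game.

Row minima are -2 and 8, so Alice's maximin is 8; column maxima are 20 and 9, so Bob's minimax is 9. These differ, so the equilibrium is in mixed strategies.
Let Alice play I with probability p. Bob is indifferent when 20p + 8(1−p) = −2p + 9(1−p), giving p = 1/23.
Let Bob play s1 with probability q. Alice is indifferent when 20q − 2(1−q) = 8q + 9(1−q), giving q = 11/23.
The value is 20·(11/23) + (-2)·(12/23) = 196/23.

196/23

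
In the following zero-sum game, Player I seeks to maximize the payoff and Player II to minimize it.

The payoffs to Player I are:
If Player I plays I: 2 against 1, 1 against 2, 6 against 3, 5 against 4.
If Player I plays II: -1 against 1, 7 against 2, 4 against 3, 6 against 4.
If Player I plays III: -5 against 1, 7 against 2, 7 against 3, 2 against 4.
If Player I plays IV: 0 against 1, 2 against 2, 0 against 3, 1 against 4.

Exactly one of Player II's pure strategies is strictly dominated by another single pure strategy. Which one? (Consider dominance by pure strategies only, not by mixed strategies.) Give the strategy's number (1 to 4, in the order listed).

4

Player II prefers columns that give Player I less. Compare 4 with 1: 2 < 5, -1 < 6, -5 < 2, 0 < 1.
So 1 strictly dominates 4 for Player II; 4 is strictly dominated.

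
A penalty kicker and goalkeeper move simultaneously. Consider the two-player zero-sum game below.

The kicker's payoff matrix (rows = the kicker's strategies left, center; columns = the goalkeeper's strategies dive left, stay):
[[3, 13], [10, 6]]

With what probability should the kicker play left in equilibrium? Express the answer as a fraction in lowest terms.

Row minima are 3 and 6, so the kicker's maximin is 6; column maxima are 10 and 13, so the goalkeeper's minimax is 10. These differ, so the equilibrium is in mixed strategies.
Let the kicker play left with probability p. The goalkeeper is indifferent when 3p + 10(1−p) = 13p + 6(1−p), giving p = 2/7.

2/7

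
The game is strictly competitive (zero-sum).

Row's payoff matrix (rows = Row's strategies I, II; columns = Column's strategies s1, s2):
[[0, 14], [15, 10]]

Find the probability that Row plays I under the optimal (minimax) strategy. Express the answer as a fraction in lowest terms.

5/19

Row minima are 0 and 10, so Row's maximin is 10; column maxima are 15 and 14, so Column's minimax is 14. These differ, so the equilibrium is in mixed strategies.
Let Row play I with probability p. Column is indifferent when 15(1−p) = 14p + 10(1−p), giving p = 5/19.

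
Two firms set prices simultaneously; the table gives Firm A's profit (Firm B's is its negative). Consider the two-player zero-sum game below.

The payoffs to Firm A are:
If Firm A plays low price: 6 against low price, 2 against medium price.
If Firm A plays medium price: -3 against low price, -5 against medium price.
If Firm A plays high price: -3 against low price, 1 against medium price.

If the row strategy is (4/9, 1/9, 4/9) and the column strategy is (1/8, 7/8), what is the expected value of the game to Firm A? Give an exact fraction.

29/36

Against (1/8, 7/8), each row's expected payoff is low price: 5/2; medium price: -19/4; high price: 1/2.
Taking the (4/9, 1/9, 4/9)-weighted average: (4/9)·(5/2) + (1/9)·(-19/4) + (4/9)·(1/2) = 29/36.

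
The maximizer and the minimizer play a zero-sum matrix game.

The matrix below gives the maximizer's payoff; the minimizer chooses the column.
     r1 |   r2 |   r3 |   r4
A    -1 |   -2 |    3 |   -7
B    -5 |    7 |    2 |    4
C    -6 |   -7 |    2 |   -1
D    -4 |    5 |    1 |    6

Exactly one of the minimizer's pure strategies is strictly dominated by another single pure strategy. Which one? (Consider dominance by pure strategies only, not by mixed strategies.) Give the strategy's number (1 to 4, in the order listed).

The minimizer prefers columns that give the maximizer less. Compare r3 with r1: -1 < 3, -5 < 2, -6 < 2, -4 < 1.
So r1 strictly dominates r3 for the minimizer; r3 is strictly dominated.

3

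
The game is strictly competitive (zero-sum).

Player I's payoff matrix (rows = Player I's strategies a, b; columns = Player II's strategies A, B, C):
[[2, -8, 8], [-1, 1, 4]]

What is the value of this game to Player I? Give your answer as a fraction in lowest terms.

Column C is strictly dominated by A for Player II (it gives Player I more in every row).
The remaining 2×2 game on (a, b) × (A, B) has no saddle point. Let Player I play a with probability p; indifference gives 2p − (1−p) = −8p + (1−p), so p = 1/6.
Similarly Player II's optimal q on A is 3/4, and the value is 2·(3/4) + (-8)·(1/4) = -1/2.

-1/2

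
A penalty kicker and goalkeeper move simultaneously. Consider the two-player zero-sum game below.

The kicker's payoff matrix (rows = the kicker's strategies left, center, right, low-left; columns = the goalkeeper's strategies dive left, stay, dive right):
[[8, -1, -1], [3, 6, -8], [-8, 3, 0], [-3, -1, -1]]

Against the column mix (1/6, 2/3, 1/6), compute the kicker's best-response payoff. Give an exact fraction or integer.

19/6

left: (8)·(1/6) + (-1)·(2/3) + (-1)·(1/6) = 1/2.
center: (3)·(1/6) + (6)·(2/3) + (-8)·(1/6) = 19/6.
right: (-8)·(1/6) + (3)·(2/3) + (0)·(1/6) = 2/3.
low-left: (-3)·(1/6) + (-1)·(2/3) + (-1)·(1/6) = -4/3.
The best pure response is center with expected payoff 19/6.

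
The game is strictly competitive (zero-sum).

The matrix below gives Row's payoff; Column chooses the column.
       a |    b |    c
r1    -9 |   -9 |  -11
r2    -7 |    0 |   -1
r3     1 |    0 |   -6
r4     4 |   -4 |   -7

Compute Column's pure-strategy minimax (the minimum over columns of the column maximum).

-1

The worst case (largest entry) in each column is a: 4, b: 0, c: -1.
The best (smallest) of these is -1.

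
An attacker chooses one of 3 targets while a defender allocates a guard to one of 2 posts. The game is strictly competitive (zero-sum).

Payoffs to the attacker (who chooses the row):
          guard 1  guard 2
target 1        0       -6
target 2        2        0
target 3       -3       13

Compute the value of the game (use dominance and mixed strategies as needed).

Row target 1 is strictly dominated by row target 2, so the attacker never plays it.
The remaining 2×2 game on (target 2, target 3) × (guard 1, guard 2) has no saddle point. Let the attacker play target 2 with probability p; indifference gives 2p − 3(1−p) = 13(1−p), so p = 8/9.
Similarly the defender's optimal q on guard 1 is 13/18, and the value is 2·(13/18) + (0)·(5/18) = 13/9.

13/9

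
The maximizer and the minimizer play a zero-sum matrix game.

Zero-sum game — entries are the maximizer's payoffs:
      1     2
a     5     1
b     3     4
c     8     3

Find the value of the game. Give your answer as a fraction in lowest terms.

23/6

Row a is strictly dominated by row c, so the maximizer never plays it.
The remaining 2×2 game on (b, c) × (1, 2) has no saddle point. Let the maximizer play b with probability p; indifference gives 3p + 8(1−p) = 4p + 3(1−p), so p = 5/6.
Similarly the minimizer's optimal q on 1 is 1/6, and the value is 3·(1/6) + (4)·(5/6) = 23/6.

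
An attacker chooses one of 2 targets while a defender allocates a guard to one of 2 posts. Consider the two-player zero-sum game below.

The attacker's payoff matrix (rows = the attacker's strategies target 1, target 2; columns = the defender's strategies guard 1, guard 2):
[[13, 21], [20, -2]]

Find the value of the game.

223/15

Row minima are 13 and -2, so the attacker's maximin is 13; column maxima are 20 and 21, so the defender's minimax is 20. These differ, so the equilibrium is in mixed strategies.
Let the attacker play target 1 with probability p. The defender is indifferent when 13p + 20(1−p) = 21p − 2(1−p), giving p = 11/15.
Let the defender play guard 1 with probability q. The attacker is indifferent when 13q + 21(1−q) = 20q − 2(1−q), giving q = 23/30.
The value is 13·(23/30) + (21)·(7/30) = 223/15.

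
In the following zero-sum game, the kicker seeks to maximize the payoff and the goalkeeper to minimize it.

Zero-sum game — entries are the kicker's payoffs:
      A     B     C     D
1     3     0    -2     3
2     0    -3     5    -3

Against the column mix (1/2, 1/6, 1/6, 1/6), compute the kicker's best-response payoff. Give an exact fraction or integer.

1: (3)·(1/2) + (0)·(1/6) + (-2)·(1/6) + (3)·(1/6) = 5/3.
2: (0)·(1/2) + (-3)·(1/6) + (5)·(1/6) + (-3)·(1/6) = -1/6.
The best pure response is 1 with expected payoff 5/3.

5/3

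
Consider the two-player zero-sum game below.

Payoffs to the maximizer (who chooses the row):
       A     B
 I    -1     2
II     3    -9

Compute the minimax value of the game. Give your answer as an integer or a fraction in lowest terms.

-1/5

Row minima are -1 and -9, so the maximizer's maximin is -1; column maxima are 3 and 2, so the minimizer's minimax is 2. These differ, so the equilibrium is in mixed strategies.
Let the maximizer play I with probability p. The minimizer is indifferent when −p + 3(1−p) = 2p − 9(1−p), giving p = 4/5.
Let the minimizer play A with probability q. The maximizer is indifferent when −q + 2(1−q) = 3q − 9(1−q), giving q = 11/15.
The value is -1·(11/15) + (2)·(4/15) = -1/5.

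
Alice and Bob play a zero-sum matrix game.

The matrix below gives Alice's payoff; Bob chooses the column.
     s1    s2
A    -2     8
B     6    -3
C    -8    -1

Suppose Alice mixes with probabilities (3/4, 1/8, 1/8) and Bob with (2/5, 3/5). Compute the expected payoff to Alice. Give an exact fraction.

13/5

Against (2/5, 3/5), each row's expected payoff is A: 4; B: 3/5; C: -19/5.
Taking the (3/4, 1/8, 1/8)-weighted average: (3/4)·(4) + (1/8)·(3/5) + (1/8)·(-19/5) = 13/5.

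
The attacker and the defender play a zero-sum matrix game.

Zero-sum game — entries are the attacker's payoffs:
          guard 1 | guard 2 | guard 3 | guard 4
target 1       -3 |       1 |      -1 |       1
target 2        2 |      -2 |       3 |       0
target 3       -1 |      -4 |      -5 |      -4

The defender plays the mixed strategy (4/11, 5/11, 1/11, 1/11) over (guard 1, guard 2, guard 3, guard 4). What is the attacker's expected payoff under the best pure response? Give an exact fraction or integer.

target 1: (-3)·(4/11) + (1)·(5/11) + (-1)·(1/11) + (1)·(1/11) = -7/11.
target 2: (2)·(4/11) + (-2)·(5/11) + (3)·(1/11) + (0)·(1/11) = 1/11.
target 3: (-1)·(4/11) + (-4)·(5/11) + (-5)·(1/11) + (-4)·(1/11) = -3.
The best pure response is target 2 with expected payoff 1/11.

1/11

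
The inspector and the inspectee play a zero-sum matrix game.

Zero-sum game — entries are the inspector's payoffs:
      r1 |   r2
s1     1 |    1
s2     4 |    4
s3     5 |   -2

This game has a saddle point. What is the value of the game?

Row minima: 1, 4, -2 → the inspector's maximin is 4.
Column maxima: 5, 4 → the inspectee's minimax is 4.
They coincide at (s2, r2), so the value is 4.

4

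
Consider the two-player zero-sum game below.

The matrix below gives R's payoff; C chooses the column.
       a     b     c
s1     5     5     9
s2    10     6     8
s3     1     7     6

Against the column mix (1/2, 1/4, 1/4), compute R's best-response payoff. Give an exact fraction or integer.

s1: (5)·(1/2) + (5)·(1/4) + (9)·(1/4) = 6.
s2: (10)·(1/2) + (6)·(1/4) + (8)·(1/4) = 17/2.
s3: (1)·(1/2) + (7)·(1/4) + (6)·(1/4) = 15/4.
The best pure response is s2 with expected payoff 17/2.

17/2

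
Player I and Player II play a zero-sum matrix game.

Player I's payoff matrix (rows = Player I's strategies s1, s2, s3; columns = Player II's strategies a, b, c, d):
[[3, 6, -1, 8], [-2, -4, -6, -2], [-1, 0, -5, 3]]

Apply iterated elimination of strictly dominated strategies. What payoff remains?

-1

Column a is strictly dominated by c for Player II (-1<3, -6<-2, -5<-1); eliminate a.
Row s2 is strictly dominated by row s1 (6>-4, -1>-6, 8>-2); eliminate s2.
Row s3 is strictly dominated by row s1 (6>0, -1>-5, 8>3); eliminate s3.
Column d is strictly dominated by b for Player II (6<8); eliminate d.
Column b is strictly dominated by c for Player II (-1<6); eliminate b.
Only (s1, c) remains, with payoff -1.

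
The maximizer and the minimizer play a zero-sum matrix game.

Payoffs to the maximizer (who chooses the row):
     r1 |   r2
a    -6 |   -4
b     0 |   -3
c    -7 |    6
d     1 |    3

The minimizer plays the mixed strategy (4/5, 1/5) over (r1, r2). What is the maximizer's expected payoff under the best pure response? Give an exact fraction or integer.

a: (-6)·(4/5) + (-4)·(1/5) = -28/5.
b: (0)·(4/5) + (-3)·(1/5) = -3/5.
c: (-7)·(4/5) + (6)·(1/5) = -22/5.
d: (1)·(4/5) + (3)·(1/5) = 7/5.
The best pure response is d with expected payoff 7/5.

7/5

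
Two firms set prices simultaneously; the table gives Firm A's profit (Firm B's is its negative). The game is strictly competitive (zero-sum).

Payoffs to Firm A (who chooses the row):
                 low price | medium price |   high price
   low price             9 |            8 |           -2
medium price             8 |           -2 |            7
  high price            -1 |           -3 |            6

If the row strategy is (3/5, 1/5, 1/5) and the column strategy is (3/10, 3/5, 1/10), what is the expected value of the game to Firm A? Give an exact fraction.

Against (3/10, 3/5, 1/10), each row's expected payoff is low price: 73/10; medium price: 19/10; high price: -3/2.
Taking the (3/5, 1/5, 1/5)-weighted average: (3/5)·(73/10) + (1/5)·(19/10) + (1/5)·(-3/2) = 223/50.

223/50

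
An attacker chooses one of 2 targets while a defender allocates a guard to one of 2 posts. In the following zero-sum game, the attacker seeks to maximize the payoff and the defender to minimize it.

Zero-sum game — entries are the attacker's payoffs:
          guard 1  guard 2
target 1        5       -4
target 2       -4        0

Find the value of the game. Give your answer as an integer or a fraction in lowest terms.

Row minima are -4 and -4, so the attacker's maximin is -4; column maxima are 5 and 0, so the defender's minimax is 0. These differ, so the equilibrium is in mixed strategies.
Let the attacker play target 1 with probability p. The defender is indifferent when 5p − 4(1−p) = −4p, giving p = 4/13.
Let the defender play guard 1 with probability q. The attacker is indifferent when 5q − 4(1−q) = −4q, giving q = 4/13.
The value is 5·(4/13) + (-4)·(9/13) = -16/13.

-16/13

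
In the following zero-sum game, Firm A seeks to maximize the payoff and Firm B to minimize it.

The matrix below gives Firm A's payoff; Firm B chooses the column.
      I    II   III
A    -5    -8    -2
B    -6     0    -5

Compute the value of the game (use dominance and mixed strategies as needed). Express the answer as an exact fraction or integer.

-16/3

Column III is strictly dominated by I for Firm B (it gives Firm A more in every row).
The remaining 2×2 game on (A, B) × (I, II) has no saddle point. Let Firm A play A with probability p; indifference gives −5p − 6(1−p) = −8p, so p = 2/3.
Similarly Firm B's optimal q on I is 8/9, and the value is -5·(8/9) + (-8)·(1/9) = -16/3.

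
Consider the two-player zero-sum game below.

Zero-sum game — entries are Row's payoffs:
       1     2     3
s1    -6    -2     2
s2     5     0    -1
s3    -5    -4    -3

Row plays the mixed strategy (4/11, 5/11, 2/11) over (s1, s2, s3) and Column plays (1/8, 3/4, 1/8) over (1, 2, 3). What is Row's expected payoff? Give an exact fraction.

Against (1/8, 3/4, 1/8), each row's expected payoff is s1: -2; s2: 1/2; s3: -4.
Taking the (4/11, 5/11, 2/11)-weighted average: (4/11)·(-2) + (5/11)·(1/2) + (2/11)·(-4) = -27/22.

-27/22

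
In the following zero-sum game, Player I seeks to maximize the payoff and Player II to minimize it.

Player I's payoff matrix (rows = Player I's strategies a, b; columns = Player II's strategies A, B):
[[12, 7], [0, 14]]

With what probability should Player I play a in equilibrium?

Row minima are 7 and 0, so Player I's maximin is 7; column maxima are 12 and 14, so Player II's minimax is 12. These differ, so the equilibrium is in mixed strategies.
Let Player I play a with probability p. Player II is indifferent when 12p = 7p + 14(1−p), giving p = 14/19.

14/19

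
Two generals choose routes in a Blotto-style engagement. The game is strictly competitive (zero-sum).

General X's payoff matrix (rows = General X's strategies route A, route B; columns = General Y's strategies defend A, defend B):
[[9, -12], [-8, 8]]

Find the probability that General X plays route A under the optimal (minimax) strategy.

Row minima are -12 and -8, so General X's maximin is -8; column maxima are 9 and 8, so General Y's minimax is 8. These differ, so the equilibrium is in mixed strategies.
Let General X play route A with probability p. General Y is indifferent when 9p − 8(1−p) = −12p + 8(1−p), giving p = 16/37.

16/37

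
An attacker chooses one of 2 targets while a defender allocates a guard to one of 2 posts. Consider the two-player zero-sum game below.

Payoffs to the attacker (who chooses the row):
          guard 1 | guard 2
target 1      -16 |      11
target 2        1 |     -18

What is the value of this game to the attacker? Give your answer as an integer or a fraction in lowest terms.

Row minima are -16 and -18, so the attacker's maximin is -16; column maxima are 1 and 11, so the defender's minimax is 1. These differ, so the equilibrium is in mixed strategies.
Let the attacker play target 1 with probability p. The defender is indifferent when −16p + (1−p) = 11p − 18(1−p), giving p = 19/46.
Let the defender play guard 1 with probability q. The attacker is indifferent when −16q + 11(1−q) = q − 18(1−q), giving q = 29/46.
The value is -16·(29/46) + (11)·(17/46) = -277/46.

-277/46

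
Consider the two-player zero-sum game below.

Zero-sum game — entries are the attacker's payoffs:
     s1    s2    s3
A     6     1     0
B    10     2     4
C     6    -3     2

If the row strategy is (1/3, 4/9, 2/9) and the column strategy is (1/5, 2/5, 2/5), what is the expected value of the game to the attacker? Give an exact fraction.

Against (1/5, 2/5, 2/5), each row's expected payoff is A: 8/5; B: 22/5; C: 4/5.
Taking the (1/3, 4/9, 2/9)-weighted average: (1/3)·(8/5) + (4/9)·(22/5) + (2/9)·(4/5) = 8/3.

8/3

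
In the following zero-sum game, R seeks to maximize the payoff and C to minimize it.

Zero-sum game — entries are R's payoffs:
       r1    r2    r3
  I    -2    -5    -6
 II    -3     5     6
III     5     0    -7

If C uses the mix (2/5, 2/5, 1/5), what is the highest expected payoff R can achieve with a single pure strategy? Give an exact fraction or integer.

2

I: (-2)·(2/5) + (-5)·(2/5) + (-6)·(1/5) = -4.
II: (-3)·(2/5) + (5)·(2/5) + (6)·(1/5) = 2.
III: (5)·(2/5) + (0)·(2/5) + (-7)·(1/5) = 3/5.
The best pure response is II with expected payoff 2.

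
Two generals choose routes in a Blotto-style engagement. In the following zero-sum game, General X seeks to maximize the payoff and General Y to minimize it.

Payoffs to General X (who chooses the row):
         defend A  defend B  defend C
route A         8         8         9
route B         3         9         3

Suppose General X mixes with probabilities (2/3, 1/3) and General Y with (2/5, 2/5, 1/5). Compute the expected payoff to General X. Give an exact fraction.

109/15

Against (2/5, 2/5, 1/5), each row's expected payoff is route A: 41/5; route B: 27/5.
Taking the (2/3, 1/3)-weighted average: (2/3)·(41/5) + (1/3)·(27/5) = 109/15.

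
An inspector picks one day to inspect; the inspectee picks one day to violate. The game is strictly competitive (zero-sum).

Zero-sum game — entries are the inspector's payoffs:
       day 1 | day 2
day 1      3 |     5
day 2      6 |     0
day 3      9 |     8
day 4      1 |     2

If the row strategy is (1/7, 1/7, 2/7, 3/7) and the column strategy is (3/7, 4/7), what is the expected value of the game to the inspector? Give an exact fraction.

198/49

Against (3/7, 4/7), each row's expected payoff is day 1: 29/7; day 2: 18/7; day 3: 59/7; day 4: 11/7.
Taking the (1/7, 1/7, 2/7, 3/7)-weighted average: (1/7)·(29/7) + (1/7)·(18/7) + (2/7)·(59/7) + (3/7)·(11/7) = 198/49.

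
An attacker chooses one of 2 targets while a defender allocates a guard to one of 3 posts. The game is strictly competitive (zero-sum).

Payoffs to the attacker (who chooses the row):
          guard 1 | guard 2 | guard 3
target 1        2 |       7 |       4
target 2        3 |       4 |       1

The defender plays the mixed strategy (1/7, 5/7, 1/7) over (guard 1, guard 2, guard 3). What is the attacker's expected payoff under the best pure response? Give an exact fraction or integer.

41/7

target 1: (2)·(1/7) + (7)·(5/7) + (4)·(1/7) = 41/7.
target 2: (3)·(1/7) + (4)·(5/7) + (1)·(1/7) = 24/7.
The best pure response is target 1 with expected payoff 41/7.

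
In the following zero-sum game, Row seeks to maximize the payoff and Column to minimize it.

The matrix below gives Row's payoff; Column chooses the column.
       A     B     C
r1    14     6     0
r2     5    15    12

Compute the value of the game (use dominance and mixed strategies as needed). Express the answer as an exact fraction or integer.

8

Column B is strictly dominated by C for Column (it gives Row more in every row).
The remaining 2×2 game on (r1, r2) × (A, C) has no saddle point. Let Row play r1 with probability p; indifference gives 14p + 5(1−p) = 12(1−p), so p = 1/3.
Similarly Column's optimal q on A is 4/7, and the value is 14·(4/7) + (0)·(3/7) = 8.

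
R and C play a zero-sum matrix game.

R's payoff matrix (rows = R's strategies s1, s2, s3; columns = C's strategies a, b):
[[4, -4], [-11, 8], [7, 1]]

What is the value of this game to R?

Row s1 is strictly dominated by row s3, so R never plays it.
The remaining 2×2 game on (s2, s3) × (a, b) has no saddle point. Let R play s2 with probability p; indifference gives −11p + 7(1−p) = 8p + (1−p), so p = 6/25.
Similarly C's optimal q on a is 7/25, and the value is -11·(7/25) + (8)·(18/25) = 67/25.

67/25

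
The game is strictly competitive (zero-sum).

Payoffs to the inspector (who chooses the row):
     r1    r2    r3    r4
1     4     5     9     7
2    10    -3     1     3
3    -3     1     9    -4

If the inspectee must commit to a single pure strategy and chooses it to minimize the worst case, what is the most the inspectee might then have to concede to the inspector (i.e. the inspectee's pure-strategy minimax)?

5

The worst case (largest entry) in each column is r1: 10, r2: 5, r3: 9, r4: 7.
The best (smallest) of these is 5.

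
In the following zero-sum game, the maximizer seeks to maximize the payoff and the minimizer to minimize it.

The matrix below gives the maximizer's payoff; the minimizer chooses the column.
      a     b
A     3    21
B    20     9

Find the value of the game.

Row minima are 3 and 9, so the maximizer's maximin is 9; column maxima are 20 and 21, so the minimizer's minimax is 20. These differ, so the equilibrium is in mixed strategies.
Let the maximizer play A with probability p. The minimizer is indifferent when 3p + 20(1−p) = 21p + 9(1−p), giving p = 11/29.
Let the minimizer play a with probability q. The maximizer is indifferent when 3q + 21(1−q) = 20q + 9(1−q), giving q = 12/29.
The value is 3·(12/29) + (21)·(17/29) = 393/29.

393/29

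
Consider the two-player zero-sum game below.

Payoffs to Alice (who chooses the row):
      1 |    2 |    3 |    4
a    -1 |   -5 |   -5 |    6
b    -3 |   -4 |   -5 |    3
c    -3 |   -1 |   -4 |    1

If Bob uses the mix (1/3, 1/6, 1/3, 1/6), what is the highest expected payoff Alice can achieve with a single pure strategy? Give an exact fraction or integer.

a: (-1)·(1/3) + (-5)·(1/6) + (-5)·(1/3) + (6)·(1/6) = -11/6.
b: (-3)·(1/3) + (-4)·(1/6) + (-5)·(1/3) + (3)·(1/6) = -17/6.
c: (-3)·(1/3) + (-1)·(1/6) + (-4)·(1/3) + (1)·(1/6) = -7/3.
The best pure response is a with expected payoff -11/6.

-11/6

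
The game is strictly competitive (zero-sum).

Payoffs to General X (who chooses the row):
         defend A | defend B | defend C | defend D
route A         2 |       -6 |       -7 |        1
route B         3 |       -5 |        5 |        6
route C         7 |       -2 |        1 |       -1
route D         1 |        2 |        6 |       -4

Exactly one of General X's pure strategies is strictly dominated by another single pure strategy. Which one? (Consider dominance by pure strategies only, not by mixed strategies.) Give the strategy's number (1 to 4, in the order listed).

1

Compare route A with route B: 3 > 2, -5 > -6, 5 > -7, 6 > 1.
So route B strictly dominates route A for General X; route A is strictly dominated.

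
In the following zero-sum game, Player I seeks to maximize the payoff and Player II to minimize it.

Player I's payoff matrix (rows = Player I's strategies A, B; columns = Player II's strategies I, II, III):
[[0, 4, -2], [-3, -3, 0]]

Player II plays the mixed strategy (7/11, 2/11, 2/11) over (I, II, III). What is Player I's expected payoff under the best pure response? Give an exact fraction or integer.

A: (0)·(7/11) + (4)·(2/11) + (-2)·(2/11) = 4/11.
B: (-3)·(7/11) + (-3)·(2/11) + (0)·(2/11) = -27/11.
The best pure response is A with expected payoff 4/11.

4/11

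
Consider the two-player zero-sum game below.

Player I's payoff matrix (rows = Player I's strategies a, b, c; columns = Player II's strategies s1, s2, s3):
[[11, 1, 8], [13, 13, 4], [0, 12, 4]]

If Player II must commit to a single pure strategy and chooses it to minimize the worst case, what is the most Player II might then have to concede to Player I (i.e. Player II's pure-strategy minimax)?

8

The worst case (largest entry) in each column is s1: 13, s2: 13, s3: 8.
The best (smallest) of these is 8.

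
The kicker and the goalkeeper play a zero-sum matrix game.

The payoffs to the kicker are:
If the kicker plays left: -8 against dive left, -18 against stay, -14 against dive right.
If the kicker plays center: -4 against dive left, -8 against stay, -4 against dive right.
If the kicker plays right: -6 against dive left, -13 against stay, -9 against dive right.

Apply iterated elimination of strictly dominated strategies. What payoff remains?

Row left is strictly dominated by row center (-4>-8, -8>-18, -4>-14); eliminate left.
Row right is strictly dominated by row center (-4>-6, -8>-13, -4>-9); eliminate right.
Column dive right is strictly dominated by stay for the goalkeeper (-8<-4); eliminate dive right.
Column dive left is strictly dominated by stay for the goalkeeper (-8<-4); eliminate dive left.
Only (center, stay) remains, with payoff -8.

-8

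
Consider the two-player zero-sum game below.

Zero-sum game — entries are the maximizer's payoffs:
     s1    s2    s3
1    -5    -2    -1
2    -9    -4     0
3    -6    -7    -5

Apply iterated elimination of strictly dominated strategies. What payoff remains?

-5

Row 3 is strictly dominated by row 1 (-5>-6, -2>-7, -1>-5); eliminate 3.
Column s2 is strictly dominated by s1 for the minimizer (-5<-2, -9<-4); eliminate s2.
Column s3 is strictly dominated by s1 for the minimizer (-5<-1, -9<0); eliminate s3.
Row 2 is strictly dominated by row 1 (-5>-9); eliminate 2.
Only (1, s1) remains, with payoff -5.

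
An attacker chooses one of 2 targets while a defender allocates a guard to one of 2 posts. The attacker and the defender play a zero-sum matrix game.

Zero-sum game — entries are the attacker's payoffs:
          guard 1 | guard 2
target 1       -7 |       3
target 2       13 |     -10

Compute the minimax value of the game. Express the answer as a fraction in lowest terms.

Row minima are -7 and -10, so the attacker's maximin is -7; column maxima are 13 and 3, so the defender's minimax is 3. These differ, so the equilibrium is in mixed strategies.
Let the attacker play target 1 with probability p. The defender is indifferent when −7p + 13(1−p) = 3p − 10(1−p), giving p = 23/33.
Let the defender play guard 1 with probability q. The attacker is indifferent when −7q + 3(1−q) = 13q − 10(1−q), giving q = 13/33.
The value is -7·(13/33) + (3)·(20/33) = -31/33.

-31/33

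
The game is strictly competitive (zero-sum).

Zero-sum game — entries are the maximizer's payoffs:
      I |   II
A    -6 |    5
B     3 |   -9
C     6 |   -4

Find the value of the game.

2/7

Row B is strictly dominated by row C, so the maximizer never plays it.
The remaining 2×2 game on (A, C) × (I, II) has no saddle point. Let the maximizer play A with probability p; indifference gives −6p + 6(1−p) = 5p − 4(1−p), so p = 10/21.
Similarly the minimizer's optimal q on I is 3/7, and the value is -6·(3/7) + (5)·(4/7) = 2/7.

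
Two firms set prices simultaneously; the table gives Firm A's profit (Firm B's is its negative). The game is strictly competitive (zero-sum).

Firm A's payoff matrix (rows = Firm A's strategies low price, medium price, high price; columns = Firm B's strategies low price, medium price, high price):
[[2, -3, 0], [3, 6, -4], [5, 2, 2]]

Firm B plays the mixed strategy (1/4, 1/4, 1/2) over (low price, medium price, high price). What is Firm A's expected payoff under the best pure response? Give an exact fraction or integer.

11/4

low price: (2)·(1/4) + (-3)·(1/4) + (0)·(1/2) = -1/4.
medium price: (3)·(1/4) + (6)·(1/4) + (-4)·(1/2) = 1/4.
high price: (5)·(1/4) + (2)·(1/4) + (2)·(1/2) = 11/4.
The best pure response is high price with expected payoff 11/4.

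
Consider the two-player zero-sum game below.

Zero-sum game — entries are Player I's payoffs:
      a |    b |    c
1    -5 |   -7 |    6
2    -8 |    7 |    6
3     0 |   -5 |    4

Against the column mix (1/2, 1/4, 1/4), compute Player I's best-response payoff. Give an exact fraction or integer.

-1/4

1: (-5)·(1/2) + (-7)·(1/4) + (6)·(1/4) = -11/4.
2: (-8)·(1/2) + (7)·(1/4) + (6)·(1/4) = -3/4.
3: (0)·(1/2) + (-5)·(1/4) + (4)·(1/4) = -1/4.
The best pure response is 3 with expected payoff -1/4.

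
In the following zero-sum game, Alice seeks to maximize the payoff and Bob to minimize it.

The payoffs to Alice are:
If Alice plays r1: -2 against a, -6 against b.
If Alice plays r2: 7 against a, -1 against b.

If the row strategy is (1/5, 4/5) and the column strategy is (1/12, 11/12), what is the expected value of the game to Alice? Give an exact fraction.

Against (1/12, 11/12), each row's expected payoff is r1: -17/3; r2: -1/3.
Taking the (1/5, 4/5)-weighted average: (1/5)·(-17/3) + (4/5)·(-1/3) = -7/5.

-7/5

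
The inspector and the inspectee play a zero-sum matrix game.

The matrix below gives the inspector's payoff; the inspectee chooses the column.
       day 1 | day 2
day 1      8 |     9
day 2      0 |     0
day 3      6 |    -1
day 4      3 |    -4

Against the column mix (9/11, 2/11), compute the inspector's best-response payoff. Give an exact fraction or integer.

90/11

day 1: (8)·(9/11) + (9)·(2/11) = 90/11.
day 2: (0)·(9/11) + (0)·(2/11) = 0.
day 3: (6)·(9/11) + (-1)·(2/11) = 52/11.
day 4: (3)·(9/11) + (-4)·(2/11) = 19/11.
The best pure response is day 1 with expected payoff 90/11.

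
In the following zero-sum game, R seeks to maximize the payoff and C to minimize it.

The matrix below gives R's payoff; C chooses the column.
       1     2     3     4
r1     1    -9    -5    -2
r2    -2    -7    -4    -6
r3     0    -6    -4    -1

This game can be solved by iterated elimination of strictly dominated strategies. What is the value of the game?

-6

Column 3 is strictly dominated by 2 for C (-9<-5, -7<-4, -6<-4); eliminate 3.
Row r2 is strictly dominated by row r3 (0>-2, -6>-7, -1>-6); eliminate r2.
Column 4 is strictly dominated by 2 for C (-9<-2, -6<-1); eliminate 4.
Column 1 is strictly dominated by 2 for C (-9<1, -6<0); eliminate 1.
Row r1 is strictly dominated by row r3 (-6>-9); eliminate r1.
Only (r3, 2) remains, with payoff -6.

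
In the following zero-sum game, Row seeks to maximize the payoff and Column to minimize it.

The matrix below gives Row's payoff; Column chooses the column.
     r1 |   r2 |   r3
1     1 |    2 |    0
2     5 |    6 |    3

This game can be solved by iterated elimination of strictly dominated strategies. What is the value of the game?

3

Row 1 is strictly dominated by row 2 (5>1, 6>2, 3>0); eliminate 1.
Column r2 is strictly dominated by r1 for Column (5<6); eliminate r2.
Column r1 is strictly dominated by r3 for Column (3<5); eliminate r1.
Only (2, r3) remains, with payoff 3.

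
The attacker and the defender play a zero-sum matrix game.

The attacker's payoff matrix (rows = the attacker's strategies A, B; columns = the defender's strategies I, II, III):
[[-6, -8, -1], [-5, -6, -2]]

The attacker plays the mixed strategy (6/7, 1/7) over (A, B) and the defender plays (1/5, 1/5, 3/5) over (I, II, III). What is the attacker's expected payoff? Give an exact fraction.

-17/5

Against (1/5, 1/5, 3/5), each row's expected payoff is A: -17/5; B: -17/5.
Taking the (6/7, 1/7)-weighted average: (6/7)·(-17/5) + (1/7)·(-17/5) = -17/5.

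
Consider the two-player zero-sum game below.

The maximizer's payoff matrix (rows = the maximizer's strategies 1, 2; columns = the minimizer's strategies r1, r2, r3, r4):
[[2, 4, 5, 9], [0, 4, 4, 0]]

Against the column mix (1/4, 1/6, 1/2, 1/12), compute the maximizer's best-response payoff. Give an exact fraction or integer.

1: (2)·(1/4) + (4)·(1/6) + (5)·(1/2) + (9)·(1/12) = 53/12.
2: (0)·(1/4) + (4)·(1/6) + (4)·(1/2) + (0)·(1/12) = 8/3.
The best pure response is 1 with expected payoff 53/12.

53/12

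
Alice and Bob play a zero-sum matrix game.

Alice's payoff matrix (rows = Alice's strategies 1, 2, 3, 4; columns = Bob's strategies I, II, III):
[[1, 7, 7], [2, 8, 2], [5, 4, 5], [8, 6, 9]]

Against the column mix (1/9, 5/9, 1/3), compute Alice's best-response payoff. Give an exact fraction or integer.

1: (1)·(1/9) + (7)·(5/9) + (7)·(1/3) = 19/3.
2: (2)·(1/9) + (8)·(5/9) + (2)·(1/3) = 16/3.
3: (5)·(1/9) + (4)·(5/9) + (5)·(1/3) = 40/9.
4: (8)·(1/9) + (6)·(5/9) + (9)·(1/3) = 65/9.
The best pure response is 4 with expected payoff 65/9.

65/9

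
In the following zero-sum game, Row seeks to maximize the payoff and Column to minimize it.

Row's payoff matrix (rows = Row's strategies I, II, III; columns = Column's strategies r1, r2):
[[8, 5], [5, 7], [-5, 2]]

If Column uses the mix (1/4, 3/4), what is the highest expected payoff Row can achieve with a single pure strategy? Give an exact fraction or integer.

13/2

I: (8)·(1/4) + (5)·(3/4) = 23/4.
II: (5)·(1/4) + (7)·(3/4) = 13/2.
III: (-5)·(1/4) + (2)·(3/4) = 1/4.
The best pure response is II with expected payoff 13/2.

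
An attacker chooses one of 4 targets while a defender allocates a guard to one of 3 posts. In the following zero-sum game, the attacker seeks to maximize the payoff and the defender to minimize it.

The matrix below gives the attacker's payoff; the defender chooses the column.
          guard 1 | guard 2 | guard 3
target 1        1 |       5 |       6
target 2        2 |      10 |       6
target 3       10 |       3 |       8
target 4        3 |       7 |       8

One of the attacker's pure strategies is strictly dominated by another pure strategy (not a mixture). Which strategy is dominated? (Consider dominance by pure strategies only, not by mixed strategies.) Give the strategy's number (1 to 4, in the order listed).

1

Compare target 1 with target 4: 3 > 1, 7 > 5, 8 > 6.
So target 4 strictly dominates target 1 for the attacker; target 1 is strictly dominated.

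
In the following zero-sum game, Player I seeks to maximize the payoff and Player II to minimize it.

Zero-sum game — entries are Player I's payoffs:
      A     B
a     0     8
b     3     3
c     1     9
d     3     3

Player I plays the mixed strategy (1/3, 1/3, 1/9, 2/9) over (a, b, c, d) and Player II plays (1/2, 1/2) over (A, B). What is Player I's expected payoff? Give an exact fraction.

32/9

Against (1/2, 1/2), each row's expected payoff is a: 4; b: 3; c: 5; d: 3.
Taking the (1/3, 1/3, 1/9, 2/9)-weighted average: (1/3)·(4) + (1/3)·(3) + (1/9)·(5) + (2/9)·(3) = 32/9.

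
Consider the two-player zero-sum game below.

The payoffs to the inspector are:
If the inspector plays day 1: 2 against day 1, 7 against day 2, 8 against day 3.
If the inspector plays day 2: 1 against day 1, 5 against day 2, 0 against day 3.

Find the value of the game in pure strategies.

2

Row minima: 2, 0 → the inspector's maximin is 2.
Column maxima: 2, 7, 8 → the inspectee's minimax is 2.
They coincide at (day 1, day 1), so the value is 2.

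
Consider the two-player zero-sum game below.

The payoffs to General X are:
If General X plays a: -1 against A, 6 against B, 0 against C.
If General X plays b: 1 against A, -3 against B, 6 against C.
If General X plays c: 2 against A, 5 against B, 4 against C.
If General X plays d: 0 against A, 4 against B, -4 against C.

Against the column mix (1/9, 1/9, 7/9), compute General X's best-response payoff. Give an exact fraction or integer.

a: (-1)·(1/9) + (6)·(1/9) + (0)·(7/9) = 5/9.
b: (1)·(1/9) + (-3)·(1/9) + (6)·(7/9) = 40/9.
c: (2)·(1/9) + (5)·(1/9) + (4)·(7/9) = 35/9.
d: (0)·(1/9) + (4)·(1/9) + (-4)·(7/9) = -8/3.
The best pure response is b with expected payoff 40/9.

40/9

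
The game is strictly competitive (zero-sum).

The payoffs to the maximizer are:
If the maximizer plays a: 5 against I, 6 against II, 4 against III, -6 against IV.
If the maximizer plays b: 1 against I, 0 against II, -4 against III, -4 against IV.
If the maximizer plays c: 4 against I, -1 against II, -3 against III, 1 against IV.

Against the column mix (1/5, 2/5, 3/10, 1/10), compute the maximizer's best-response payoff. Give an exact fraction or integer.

a: (5)·(1/5) + (6)·(2/5) + (4)·(3/10) + (-6)·(1/10) = 4.
b: (1)·(1/5) + (0)·(2/5) + (-4)·(3/10) + (-4)·(1/10) = -7/5.
c: (4)·(1/5) + (-1)·(2/5) + (-3)·(3/10) + (1)·(1/10) = -2/5.
The best pure response is a with expected payoff 4.

4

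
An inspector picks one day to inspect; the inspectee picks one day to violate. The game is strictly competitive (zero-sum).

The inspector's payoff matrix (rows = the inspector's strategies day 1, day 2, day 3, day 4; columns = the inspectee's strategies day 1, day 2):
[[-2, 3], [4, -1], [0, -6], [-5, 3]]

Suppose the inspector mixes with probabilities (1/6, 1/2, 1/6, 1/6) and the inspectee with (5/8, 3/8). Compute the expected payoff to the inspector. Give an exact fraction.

Against (5/8, 3/8), each row's expected payoff is day 1: -1/8; day 2: 17/8; day 3: -9/4; day 4: -2.
Taking the (1/6, 1/2, 1/6, 1/6)-weighted average: (1/6)·(-1/8) + (1/2)·(17/8) + (1/6)·(-9/4) + (1/6)·(-2) = 1/3.

1/3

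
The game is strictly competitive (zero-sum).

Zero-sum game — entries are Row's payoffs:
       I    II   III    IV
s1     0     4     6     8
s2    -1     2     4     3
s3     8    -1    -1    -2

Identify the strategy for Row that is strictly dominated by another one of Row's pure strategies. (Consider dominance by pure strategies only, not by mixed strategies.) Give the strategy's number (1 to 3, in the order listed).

Compare s2 with s1: 0 > -1, 4 > 2, 6 > 4, 8 > 3.
So s1 strictly dominates s2 for Row; s2 is strictly dominated.

2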